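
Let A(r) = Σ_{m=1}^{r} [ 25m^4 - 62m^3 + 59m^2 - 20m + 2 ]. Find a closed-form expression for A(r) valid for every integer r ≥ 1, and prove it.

We claim A(r) = r(5r^4 - 3r^3 - 3r^2 + 4r + 1) for all r ≥ 1.
Base step (r = 1): A(1) = 4, and the closed form gives 4. They agree.
Suppose the result is true for r = m, so A(m) = m(5m^4 - 3m^3 - 3m^2 + 4m + 1).
Then A(m+1) = A(m) + (25m^4 + 38m^3 + 23m^2 + 12m + 4) = (m(5m^4 - 3m^3 - 3m^2 + 4m + 1)) + (25m^4 + 38m^3 + 23m^2 + 12m + 4).
Simplifying, A(m+1) = (m + 1)(5m^4 + 17m^3 + 18m^2 + 9m + 4) = (m+1)(5(m+1)^4 - 3(m+1)^3 - 3(m+1)^2 + 4(m+1) + 1),
which is the closed form with r = m+1.
By the principle of mathematical induction, the result holds for all r ≥ 1.

A(r) = r(5r^4 - 3r^3 - 3r^2 + 4r + 1)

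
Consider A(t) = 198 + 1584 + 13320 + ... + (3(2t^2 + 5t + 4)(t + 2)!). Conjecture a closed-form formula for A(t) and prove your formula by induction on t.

We claim A(t) = (6t + 3)(t + 3)! - 18 for all t ≥ 1.
Base case (t = 1): A(1) = 198, and the closed form gives 198. They agree.
Inductive step: assume the claim holds for t = j, so A(j) = (6j + 3)(j + 3)! - 18.
Then A(j+1) = A(j) + (3(2j^2 + 9j + 11)(j + 3)!) = ((6j + 3)(j + 3)! - 18) + (3(2j^2 + 9j + 11)(j + 3)!).
Simplifying, A(j+1) = (6(j+1) + 3)((j+1) + 3)! - 18,
which is the closed form with t = j+1.
By the principle of mathematical induction, the result holds for all t ≥ 1.

A(t) = (6t + 3)(t + 3)! - 18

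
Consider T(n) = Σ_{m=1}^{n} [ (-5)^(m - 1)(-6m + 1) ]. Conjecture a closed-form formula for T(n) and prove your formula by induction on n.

We claim T(n) = (-5)^n·n for all n ≥ 1.
Base step (n = 1): T(1) = -5, and the closed form gives -5. They agree.
Inductive step: assume the claim holds for n = m, so T(m) = (-5)^m·m.
Then T(m+1) = T(m) + ((-5)^m(-6m - 5)) = ((-5)^m·m) + ((-5)^m(-6m - 5)).
Simplifying, T(m+1) = (-5)^(m + 1)(m + 1) = (-5)^(m+1)·(m+1),
which is the closed form with n = m+1.
By induction, the statement is established for all n ≥ 1.

T(n) = (-5)^n·n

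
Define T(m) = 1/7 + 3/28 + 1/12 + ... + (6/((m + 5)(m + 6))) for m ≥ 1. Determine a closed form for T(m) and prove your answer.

T(m) = m/(m + 6)

We claim T(m) = m/(m + 6) for all m ≥ 1.
Base step (m = 1): T(1) = 1/7, and the closed form gives 1/7. They agree.
Inductive step: suppose the statement holds for some j ≥ 1, so T(j) = j/(j + 6).
Then T(j+1) = T(j) + (6/((j + 6)(j + 7))) = (j/(j + 6)) + (6/((j + 6)(j + 7))).
Simplifying, T(j+1) = (j + 1)/(j + 7) = (j+1)/((j+1) + 6),
which is the closed form with m = j+1.
This completes the induction.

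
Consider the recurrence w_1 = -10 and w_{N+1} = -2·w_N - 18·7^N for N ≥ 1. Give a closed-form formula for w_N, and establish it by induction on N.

Computing the first terms: w_1 = -10, w_2 = -106, w_3 = -670. This suggests w_N = (-2)^(N + 1) - 2·7^N.
Base case (N = 1): the formula gives -10 = -10 = w_1.
Suppose the result is true for N = m, so w_m = (-2)^(m + 1) - 2·7^m.
Then w_{m+1} = -2·w_m - 18·7^m = -2·((-2)^(m + 1) - 2·7^m) - 18·7^m = (-2)^(m + 2) - 2·7^(m + 1) = (-2)^((m+1) + 1) - 2·7^(m+1),
which is the claimed formula at N = m+1.
By the principle of mathematical induction, the result holds for all N ≥ 1.

w_N = (-2)^(N + 1) - 2·7^N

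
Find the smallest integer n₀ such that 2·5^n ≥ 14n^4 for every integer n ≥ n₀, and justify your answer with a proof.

n₀ = 6

At n = 5: 6250 < 8750, so the inequality fails and n₀ ≥ 6. We prove 2·5^n ≥ 14n^4 for all n ≥ 6.
When n = 6: 2·5^n = 31250 and 14n^4 = 18144, so 31250 ≥ 18144.
Inductive step: assume the claim holds for n = r, so 2·5^r ≥ 14r^4.
Then 2·5^(r + 1) = 5·(2·5^r) ≥ 5·(14r^4).
Also, for r ≥ 6 we have 5·(14r^4) ≥ 14(r+1)^4, since 5 ≥ (1 + 1/r)^4 for all r ≥ 6.
Combining, 2·5^(r + 1) ≥ 14(r+1)^4.
By the principle of mathematical induction, the result holds for all n ≥ 6.
Hence the smallest such n₀ is 6.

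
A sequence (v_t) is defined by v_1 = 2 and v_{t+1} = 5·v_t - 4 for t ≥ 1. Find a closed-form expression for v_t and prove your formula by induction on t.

v_t = 5^(t - 1) + 1

Computing the first terms: v_1 = 2, v_2 = 6, v_3 = 26. This suggests v_t = 5^(t - 1) + 1.
Base case (t = 1): the formula gives 2 = 2 = v_1.
For the inductive step, assume it holds for an arbitrary r ≥ 1, so v_r = 5^(r - 1) + 1.
Then v_{r+1} = 5·v_r - 4 = 5·(5^(r - 1) + 1) - 4 = 5^r + 1 = 5^((r+1) - 1) + 1,
which is the claimed formula at t = r+1.
By induction, the statement is established for all t ≥ 1.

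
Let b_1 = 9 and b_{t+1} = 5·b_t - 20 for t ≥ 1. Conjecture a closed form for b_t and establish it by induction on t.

b_t = 4·5^(t - 1) + 5

Computing the first terms: b_1 = 9, b_2 = 25, b_3 = 105. This suggests b_t = 4·5^(t - 1) + 5.
Base case (t = 1): the formula gives 9 = 9 = b_1.
Inductive step: suppose the statement holds for some m ≥ 1, so b_m = 4·5^(m - 1) + 5.
Then b_{m+1} = 5·b_m - 20 = 5·(4·5^(m - 1) + 5) - 20 = 4·5^m + 5 = 4·5^((m+1) - 1) + 5,
which is the claimed formula at t = m+1.
By the principle of mathematical induction, the result holds for all t ≥ 1.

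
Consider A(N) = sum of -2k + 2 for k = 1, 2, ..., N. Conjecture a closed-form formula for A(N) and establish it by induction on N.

A(N) = -N(N - 1)

We claim A(N) = -N(N - 1) for all N ≥ 1.
Base case (N = 1): A(1) = 0, and the closed form gives 0. They agree.
Suppose the result is true for N = k, so A(k) = k(-k + 1).
Then A(k+1) = A(k) + (-2k) = (k(-k + 1)) + (-2k).
Simplifying, A(k+1) = -k(k + 1) = -(k+1)((k+1) - 1),
which is the closed form with N = k+1.
Hence, by induction on N, the claim holds for every N ≥ 1.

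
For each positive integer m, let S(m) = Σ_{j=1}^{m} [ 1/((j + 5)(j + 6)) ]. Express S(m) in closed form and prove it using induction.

S(m) = m/(6(m + 6))

We claim S(m) = m/(6(m + 6)) for all m ≥ 1.
When m = 1: S(1) = 1/42, and the closed form gives 1/42. They agree.
For the inductive step, assume it holds for an arbitrary j ≥ 1, so S(j) = j/(6(j + 6)).
Then S(j+1) = S(j) + (1/((j + 6)(j + 7))) = (j/(6(j + 6))) + (1/((j + 6)(j + 7))).
Simplifying, S(j+1) = (j + 1)/(6(j + 7)) = (j+1)/(6((j+1) + 6)),
which is the closed form with m = j+1.
By the principle of mathematical induction, the result holds for all m ≥ 1.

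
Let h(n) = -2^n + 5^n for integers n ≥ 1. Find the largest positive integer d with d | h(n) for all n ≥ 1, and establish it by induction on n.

d = 3

Computing the first values: h(1) = 3 and h(2) = 21; gcd(3, 21) = 3, so d ≤ 3.
We prove 3 | -2^n + 5^n for all n ≥ 1 by induction on n.
Base step (n = 1): h(1) = 3 = 3·(1), so 3 | h(1).
Suppose the result is true for n = j, i.e. 3 | h(j). Then
5^{j+1} − 2^{j+1} = 5·5^j − 2·2^j = 5·(5^j − 2^j) + (3)·2^j. The first term is divisible by 3 by the inductive hypothesis, and the second term (3)·2^j is divisible by 3 since 3 | 3. Hence 3 | h(j+1).
By induction, the statement is established for all n ≥ 1.
Therefore the largest such d is 3.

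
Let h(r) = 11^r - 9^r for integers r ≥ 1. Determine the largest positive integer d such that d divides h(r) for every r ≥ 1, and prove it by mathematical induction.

Computing the first values: h(1) = 2 and h(2) = 40; gcd(2, 40) = 2, so d ≤ 2.
We prove 2 | 11^r - 9^r for all r ≥ 1 by induction on r.
Base case (r = 1): h(1) = 2 = 2·(1), so 2 | h(1).
Inductive step: assume the claim holds for r = p, i.e. 2 | h(p). Then
11^{p+1} − 9^{p+1} = 11·11^p − 9·9^p = 11·(11^p − 9^p) + (2)·9^p. The first term is divisible by 2 by the inductive hypothesis, and the second term (2)·9^p is divisible by 2 since 2 | 2. Hence 2 | h(p+1).
By induction, the statement is established for all r ≥ 1.
Therefore the largest such d is 2.

d = 2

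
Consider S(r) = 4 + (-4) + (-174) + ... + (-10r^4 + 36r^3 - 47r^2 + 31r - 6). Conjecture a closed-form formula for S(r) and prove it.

We claim S(r) = -r(r - 2)(2r^3 + r + 1) for all r ≥ 1.
Base step (r = 1): S(1) = 4, and the closed form gives 4. They agree.
Inductive step: suppose the statement holds for some i ≥ 1, so S(i) = i(-2i^4 + 4i^3 - i^2 + i + 2).
Then S(i+1) = S(i) + (-10i^4 - 4i^3 + i^2 + 5i + 4) = (i(-2i^4 + 4i^3 - i^2 + i + 2)) + (-10i^4 - 4i^3 + i^2 + 5i + 4).
Simplifying, S(i+1) = -(i - 1)(i + 1)(2i^3 + 6i^2 + 7i + 4) = -(i+1)((i+1) - 2)(2(i+1)^3 + (i+1) + 1),
which is the closed form with r = i+1.
By induction, the statement is established for all r ≥ 1.

S(r) = -r(r - 2)(2r^3 + r + 1)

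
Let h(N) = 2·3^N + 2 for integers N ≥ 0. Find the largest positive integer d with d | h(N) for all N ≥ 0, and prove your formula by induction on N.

d = 4

Computing the first values: h(0) = 4 and h(1) = 8; gcd(4, 8) = 4, so d ≤ 4.
We prove 4 | 2·3^N + 2 for all N ≥ 0 by induction on N.
Base step (N = 0): h(0) = 4 = 4·(1), so 4 | h(0).
Inductive step: assume the claim holds for N = k, i.e. 4 | h(k). Then
h(k+1) = 2·3^(k+1) + 2 = 3·(2·3^k + 2) - 4 = 3·h(k) - 4. The first term is divisible by 4 by the inductive hypothesis, and -4 is divisible by 4. Hence 4 | h(k+1).
This completes the induction.
Therefore the largest such d is 4.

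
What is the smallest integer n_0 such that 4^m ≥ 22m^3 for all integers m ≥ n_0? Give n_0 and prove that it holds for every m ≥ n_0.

n_0 = 7

At m = 6: 4096 < 4752, so the inequality fails and n_0 ≥ 7. We prove 4^m ≥ 22m^3 for all m ≥ 7.
For the base case m = 7: 4^m = 16384 and 22m^3 = 7546, so 16384 ≥ 7546.
Inductive step: suppose the statement holds for some r ≥ 7, so 4^r ≥ 22r^3.
Then 4^(r + 1) = 4·(4^r) ≥ 4·(22r^3).
Also, for r ≥ 7 we have 4·(22r^3) ≥ 22(r+1)^3, since 4 ≥ (1 + 1/r)^3 for all r ≥ 7.
Combining, 4^(r + 1) ≥ 22(r+1)^3.
Hence, by induction on m, the claim holds for every m ≥ 7.
Hence the smallest such n_0 is 7.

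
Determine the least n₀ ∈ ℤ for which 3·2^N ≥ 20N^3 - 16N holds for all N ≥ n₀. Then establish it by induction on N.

n₀ = 15

At N = 14: 49152 < 54656, so the inequality fails and n₀ ≥ 15. We prove 3·2^N ≥ 20N^3 - 16N for all N ≥ 15.
For the base case N = 15: 3·2^N = 98304 and 20N^3 - 16N = 67260, so 98304 ≥ 67260.
For the inductive step, assume it holds for an arbitrary k ≥ 15, so 3·2^k ≥ 20k^3 - 16k.
Then 3·2^(k + 1) = 2·(3·2^k) ≥ 2·(20k^3 - 16k).
Also, for k ≥ 15 we have 2·(20k^3 - 16k) ≥ 20(k+1)^3 - 16(k+1), since 2·(20k^3 - 16k) − (20(k+1)^3 - 16(k+1)) = 20k^3 - 60k^2 - 76k - 4, which is nonnegative for all k ≥ 15.
Combining, 3·2^(k + 1) ≥ 20(k+1)^3 - 16(k+1).
Hence, by induction on N, the claim holds for every N ≥ 15.
Hence the smallest such n₀ is 15.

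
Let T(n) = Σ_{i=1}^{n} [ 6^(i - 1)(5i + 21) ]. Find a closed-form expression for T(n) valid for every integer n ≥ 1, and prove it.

T(n) = 6^n(n + 4) - 4

We claim T(n) = 6^n(n + 4) - 4 for all n ≥ 1.
When n = 1: T(1) = 26, and the closed form gives 26. They agree.
Inductive step: suppose the statement holds for some i ≥ 1, so T(i) = 6^i(i + 4) - 4.
Then T(i+1) = T(i) + (6^i(5i + 26)) = (6^i(i + 4) - 4) + (6^i(5i + 26)).
Simplifying, T(i+1) = 6·6^i·i + 30·6^i - 4 = 6^(i+1)((i+1) + 4) - 4,
which is the closed form with n = i+1.
This completes the induction.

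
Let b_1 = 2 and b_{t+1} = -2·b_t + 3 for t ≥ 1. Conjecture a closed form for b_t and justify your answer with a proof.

b_t = (-2)^(t - 1) + 1

Computing the first terms: b_1 = 2, b_2 = -1, b_3 = 5. This suggests b_t = (-2)^(t - 1) + 1.
Base step (t = 1): the formula gives 2 = 2 = b_1.
For the inductive step, assume it holds for an arbitrary r ≥ 1, so b_r = (-2)^(r - 1) + 1.
Then b_{r+1} = -2·b_r + 3 = -2·((-2)^(r - 1) + 1) + 3 = (-2)^r + 1 = (-2)^((r+1) - 1) + 1,
which is the claimed formula at t = r+1.
Hence, by induction on t, the claim holds for every t ≥ 1.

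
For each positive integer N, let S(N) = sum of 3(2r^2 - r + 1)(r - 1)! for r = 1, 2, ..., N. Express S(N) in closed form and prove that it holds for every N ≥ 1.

S(N) = (6N + 3)N! - 3

We claim S(N) = (6N + 3)N! - 3 for all N ≥ 1.
When N = 1: S(1) = 6, and the closed form gives 6. They agree.
For the inductive step, assume it holds for an arbitrary r ≥ 1, so S(r) = (6r + 3)r! - 3.
Then S(r+1) = S(r) + (3(2r^2 + 3r + 2)r!) = ((6r + 3)r! - 3) + (3(2r^2 + 3r + 2)r!).
Simplifying, S(r+1) = (6(r+1) + 3)(r+1)! - 3,
which is the closed form with N = r+1.
By the principle of mathematical induction, the result holds for all N ≥ 1.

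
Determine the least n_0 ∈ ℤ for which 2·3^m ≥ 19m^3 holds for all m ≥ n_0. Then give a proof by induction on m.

At m = 7: 4374 < 6517, so the inequality fails and n_0 ≥ 8. We prove 2·3^m ≥ 19m^3 for all m ≥ 8.
Base case (m = 8): 2·3^m = 13122 and 19m^3 = 9728, so 13122 ≥ 9728.
Inductive step: assume the claim holds for m = j, so 2·3^j ≥ 19j^3.
Then 2·3^(j + 1) = 3·(2·3^j) ≥ 3·(19j^3).
Also, for j ≥ 8 we have 3·(19j^3) ≥ 19(j+1)^3, since 3 ≥ (1 + 1/j)^3 for all j ≥ 8.
Combining, 2·3^(j + 1) ≥ 19(j+1)^3.
By the principle of mathematical induction, the result holds for all m ≥ 8.
Hence the smallest such n_0 is 8.

n_0 = 8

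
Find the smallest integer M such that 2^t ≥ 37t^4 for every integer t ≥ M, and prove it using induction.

At t = 23: 8388608 < 10354117, so the inequality fails and M ≥ 24. We prove 2^t ≥ 37t^4 for all t ≥ 24.
Base step (t = 24): 2^t = 16777216 and 37t^4 = 12275712, so 16777216 ≥ 12275712.
For the inductive step, assume it holds for an arbitrary r ≥ 24, so 2^r ≥ 37r^4.
Then 2^(r + 1) = 2·(2^r) ≥ 2·(37r^4).
Also, for r ≥ 24 we have 2·(37r^4) ≥ 37(r+1)^4, since 2 ≥ (1 + 1/r)^4 for all r ≥ 24.
Combining, 2^(r + 1) ≥ 37(r+1)^4.
By induction, the statement is established for all t ≥ 24.
Hence the smallest such M is 24.

M = 24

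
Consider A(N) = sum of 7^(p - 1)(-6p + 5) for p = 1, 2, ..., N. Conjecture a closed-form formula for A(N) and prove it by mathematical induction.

A(N) = 7^N(-N + 1) - 1

We claim A(N) = 7^N(-N + 1) - 1 for all N ≥ 1.
For the base case N = 1: A(1) = -1, and the closed form gives -1. They agree.
For the inductive step, assume it holds for an arbitrary p ≥ 1, so A(p) = 7^p(-p + 1) - 1.
Then A(p+1) = A(p) + (7^p(-6p - 1)) = (7^p(-p + 1) - 1) + (7^p(-6p - 1)).
Simplifying, A(p+1) = -7·7^p·p - 1 = 7^(p+1)(-(p+1) + 1) - 1,
which is the closed form with N = p+1.
By induction, the statement is established for all N ≥ 1.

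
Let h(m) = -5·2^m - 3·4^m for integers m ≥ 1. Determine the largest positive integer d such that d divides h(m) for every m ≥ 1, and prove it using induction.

Computing the first values: h(1) = -22 and h(2) = -68; gcd(-22, -68) = 2, so d ≤ 2.
We prove 2 | -5·2^m - 3·4^m for all m ≥ 1 by induction on m.
Base step (m = 1): h(1) = -22 = 2·(-11), so 2 | h(1).
For the inductive step, assume it holds for an arbitrary k ≥ 1, i.e. 2 | h(k). Then
h(k+1) − 4·h(k) = (-5·2^(k+1) - 3·4^(k+1)) − 4·(-5·2^k - 3·4^k) = (-5)·2^k·(2 − 4) = (10)·2^k. Since 2 | h(k) by the inductive hypothesis, 2 | 4·h(k); and 2 | 10 since 10 = 2·5. Therefore 2 | h(k+1).
By induction, the statement is established for all m ≥ 1.
Therefore the largest such d is 2.

d = 2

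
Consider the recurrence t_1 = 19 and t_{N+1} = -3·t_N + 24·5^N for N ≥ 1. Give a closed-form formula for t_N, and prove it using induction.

t_N = 4(-3)^(N - 1) + 3·5^N

Computing the first terms: t_1 = 19, t_2 = 63, t_3 = 411. This suggests t_N = 4(-3)^(N - 1) + 3·5^N.
When N = 1: the formula gives 19 = 19 = t_1.
Inductive step: assume the claim holds for N = k, so t_k = 4(-3)^(k - 1) + 3·5^k.
Then t_{k+1} = -3·t_k + 24·5^k = -3·(4(-3)^(k - 1) + 3·5^k) + 24·5^k = 4(-3)^k + 3·5^(k + 1) = 4(-3)^((k+1) - 1) + 3·5^(k+1),
which is the claimed formula at N = k+1.
This completes the induction.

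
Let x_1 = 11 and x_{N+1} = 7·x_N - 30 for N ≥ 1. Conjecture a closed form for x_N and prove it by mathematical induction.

Computing the first terms: x_1 = 11, x_2 = 47, x_3 = 299. This suggests x_N = 6·7^(N - 1) + 5.
When N = 1: the formula gives 11 = 11 = x_1.
For the inductive step, assume it holds for an arbitrary r ≥ 1, so x_r = 6·7^(r - 1) + 5.
Then x_{r+1} = 7·x_r - 30 = 7·(6·7^(r - 1) + 5) - 30 = 6·7^r + 5 = 6·7^((r+1) - 1) + 5,
which is the claimed formula at N = r+1.
By induction, the statement is established for all N ≥ 1.

x_N = 6·7^(N - 1) + 5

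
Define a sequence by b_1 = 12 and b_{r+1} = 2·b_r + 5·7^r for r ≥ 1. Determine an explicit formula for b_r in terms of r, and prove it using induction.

Computing the first terms: b_1 = 12, b_2 = 59, b_3 = 363. This suggests b_r = 5·2^(r - 1) + 7^r.
When r = 1: the formula gives 12 = 12 = b_1.
Inductive step: assume the claim holds for r = i, so b_i = 5·2^(i - 1) + 7^i.
Then b_{i+1} = 2·b_i + 5·7^i = 2·(5·2^(i - 1) + 7^i) + 5·7^i = 5·2^i + 7^(i + 1) = 5·2^((i+1) - 1) + 7^(i+1),
which is the claimed formula at r = i+1.
By the principle of mathematical induction, the result holds for all r ≥ 1.

b_r = 5·2^(r - 1) + 7^r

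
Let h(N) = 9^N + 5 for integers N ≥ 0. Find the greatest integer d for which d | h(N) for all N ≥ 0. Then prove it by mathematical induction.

d = 2

Computing the first values: h(0) = 6 and h(1) = 14; gcd(6, 14) = 2, so d ≤ 2.
We prove 2 | 9^N + 5 for all N ≥ 0 by induction on N.
Base case (N = 0): h(0) = 6 = 2·(3), so 2 | h(0).
Inductive step: suppose the statement holds for some k ≥ 0, i.e. 2 | h(k). Then
h(k+1) = 9^(k+1) + 5 = 9·(9^k + 5) - 40 = 9·h(k) - 40. The first term is divisible by 2 by the inductive hypothesis, and -40 is divisible by 2. Hence 2 | h(k+1).
Hence, by induction on N, the claim holds for every N ≥ 0.
Therefore the largest such d is 2.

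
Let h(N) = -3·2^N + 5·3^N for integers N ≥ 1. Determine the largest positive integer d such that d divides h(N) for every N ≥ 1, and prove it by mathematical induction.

Computing the first values: h(1) = 9 and h(2) = 33; gcd(9, 33) = 3, so d ≤ 3.
We prove 3 | -3·2^N + 5·3^N for all N ≥ 1 by induction on N.
For the base case N = 1: h(1) = 9 = 3·(3), so 3 | h(1).
Suppose the result is true for N = p, i.e. 3 | h(p). Then
h(p+1) − 3·h(p) = (-3·2^(p+1) + 5·3^(p+1)) − 3·(-3·2^p + 5·3^p) = (-3)·2^p·(2 − 3) = (3)·2^p. Since 3 | h(p) by the inductive hypothesis, 3 | 3·h(p); and 3 | 3 since 3 = 3·1. Therefore 3 | h(p+1).
By the principle of mathematical induction, the result holds for all N ≥ 1.
Therefore the largest such d is 3.

d = 3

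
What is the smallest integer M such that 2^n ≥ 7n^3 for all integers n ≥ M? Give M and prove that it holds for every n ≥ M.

M = 15

At n = 14: 16384 < 19208, so the inequality fails and M ≥ 15. We prove 2^n ≥ 7n^3 for all n ≥ 15.
Base step (n = 15): 2^n = 32768 and 7n^3 = 23625, so 32768 ≥ 23625.
Suppose the result is true for n = j, so 2^j ≥ 7j^3.
Then 2^(j + 1) = 2·(2^j) ≥ 2·(7j^3).
Also, for j ≥ 15 we have 2·(7j^3) ≥ 7(j+1)^3, since 2 ≥ (1 + 1/j)^3 for all j ≥ 15.
Combining, 2^(j + 1) ≥ 7(j+1)^3.
This completes the induction.
Hence the smallest such M is 15.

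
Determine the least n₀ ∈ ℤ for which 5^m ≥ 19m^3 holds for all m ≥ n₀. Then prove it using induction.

n₀ = 5

At m = 4: 625 < 1216, so the inequality fails and n₀ ≥ 5. We prove 5^m ≥ 19m^3 for all m ≥ 5.
Base case (m = 5): 5^m = 3125 and 19m^3 = 2375, so 3125 ≥ 2375.
Suppose the result is true for m = i, so 5^i ≥ 19i^3.
Then 5^(i + 1) = 5·(5^i) ≥ 5·(19i^3).
Also, for i ≥ 5 we have 5·(19i^3) ≥ 19(i+1)^3, since 5 ≥ (1 + 1/i)^3 for all i ≥ 5.
Combining, 5^(i + 1) ≥ 19(i+1)^3.
By induction, the statement is established for all m ≥ 5.
Hence the smallest such n₀ is 5.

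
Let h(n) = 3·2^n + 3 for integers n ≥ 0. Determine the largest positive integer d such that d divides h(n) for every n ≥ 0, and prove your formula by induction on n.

Computing the first values: h(0) = 6 and h(1) = 9; gcd(6, 9) = 3, so d ≤ 3.
We prove 3 | 3·2^n + 3 for all n ≥ 0 by induction on n.
For the base case n = 0: h(0) = 6 = 3·(2), so 3 | h(0).
Inductive step: suppose the statement holds for some p ≥ 0, i.e. 3 | h(p). Then
h(p+1) = 3·2^(p+1) + 3 = 2·(3·2^p + 3) - 3 = 2·h(p) - 3. The first term is divisible by 3 by the inductive hypothesis, and -3 is divisible by 3. Hence 3 | h(p+1).
By induction, the statement is established for all n ≥ 0.
Therefore the largest such d is 3.

d = 3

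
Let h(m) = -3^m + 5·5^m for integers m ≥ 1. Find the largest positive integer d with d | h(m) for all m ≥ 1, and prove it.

d = 2

Computing the first values: h(1) = 22 and h(2) = 116; gcd(22, 116) = 2, so d ≤ 2.
We prove 2 | -3^m + 5·5^m for all m ≥ 1 by induction on m.
Base case (m = 1): h(1) = 22 = 2·(11), so 2 | h(1).
Inductive step: assume the claim holds for m = p, i.e. 2 | h(p). Then
h(p+1) − 5·h(p) = (-3^(p+1) + 5·5^(p+1)) − 5·(-3^p + 5·5^p) = (-1)·3^p·(3 − 5) = (2)·3^p. Since 2 | h(p) by the inductive hypothesis, 2 | 5·h(p); and 2 | 2 since 2 = 2·1. Therefore 2 | h(p+1).
This completes the induction.
Therefore the largest such d is 2.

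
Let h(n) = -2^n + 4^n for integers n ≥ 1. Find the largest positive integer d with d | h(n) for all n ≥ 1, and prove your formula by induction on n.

d = 2

Computing the first values: h(1) = 2 and h(2) = 12; gcd(2, 12) = 2, so d ≤ 2.
We prove 2 | -2^n + 4^n for all n ≥ 1 by induction on n.
For the base case n = 1: h(1) = 2 = 2·(1), so 2 | h(1).
For the inductive step, assume it holds for an arbitrary k ≥ 1, i.e. 2 | h(k). Then
4^{k+1} − 2^{k+1} = 4·4^k − 2·2^k = 4·(4^k − 2^k) + (2)·2^k. The first term is divisible by 2 by the inductive hypothesis, and the second term (2)·2^k is divisible by 2 since 2 | 2. Hence 2 | h(k+1).
By induction, the statement is established for all n ≥ 1.
Therefore the largest such d is 2.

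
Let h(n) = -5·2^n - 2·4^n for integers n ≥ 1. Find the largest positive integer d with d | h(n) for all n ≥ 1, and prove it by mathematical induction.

d = 2

Computing the first values: h(1) = -18 and h(2) = -52; gcd(-18, -52) = 2, so d ≤ 2.
We prove 2 | -5·2^n - 2·4^n for all n ≥ 1 by induction on n.
For the base case n = 1: h(1) = -18 = 2·(-9), so 2 | h(1).
Inductive step: suppose the statement holds for some r ≥ 1, i.e. 2 | h(r). Then
h(r+1) − 4·h(r) = (-5·2^(r+1) - 2·4^(r+1)) − 4·(-5·2^r - 2·4^r) = (-5)·2^r·(2 − 4) = (10)·2^r. Since 2 | h(r) by the inductive hypothesis, 2 | 4·h(r); and 2 | 10 since 10 = 2·5. Therefore 2 | h(r+1).
By the principle of mathematical induction, the result holds for all n ≥ 1.
Therefore the largest such d is 2.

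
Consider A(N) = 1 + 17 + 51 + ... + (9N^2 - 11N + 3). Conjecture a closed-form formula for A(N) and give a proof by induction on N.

We claim A(N) = N(3N^2 - N - 1) for all N ≥ 1.
Base step (N = 1): A(1) = 1, and the closed form gives 1. They agree.
Inductive step: assume the claim holds for N = p, so A(p) = p(3p^2 - p - 1).
Then A(p+1) = A(p) + (9p^2 + 7p + 1) = (p(3p^2 - p - 1)) + (9p^2 + 7p + 1).
Simplifying, A(p+1) = (p + 1)(3p^2 + 5p + 1) = (p+1)(3(p+1)^2 - (p+1) - 1),
which is the closed form with N = p+1.
This completes the induction.

A(N) = N(3N^2 - N - 1)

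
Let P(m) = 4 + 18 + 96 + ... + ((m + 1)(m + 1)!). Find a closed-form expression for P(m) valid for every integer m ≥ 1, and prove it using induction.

P(m) = (m + 2)! - 2

We claim P(m) = (m + 2)! - 2 for all m ≥ 1.
Base step (m = 1): P(1) = 4, and the closed form gives 4. They agree.
For the inductive step, assume it holds for an arbitrary p ≥ 1, so P(p) = (p + 2)! - 2.
Then P(p+1) = P(p) + ((p + 2)(p + 2)!) = ((p + 2)! - 2) + ((p + 2)(p + 2)!).
Simplifying, P(p+1) = ((p+1) + 2)! - 2,
which is the closed form with m = p+1.
This completes the induction.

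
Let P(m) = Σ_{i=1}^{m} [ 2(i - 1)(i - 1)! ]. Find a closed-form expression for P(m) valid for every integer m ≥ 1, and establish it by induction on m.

P(m) = 2m! - 2

We claim P(m) = 2m! - 2 for all m ≥ 1.
Base step (m = 1): P(1) = 0, and the closed form gives 0. They agree.
Inductive step: suppose the statement holds for some i ≥ 1, so P(i) = 2i! - 2.
Then P(i+1) = P(i) + (2i·i!) = (2i! - 2) + (2i·i!).
Simplifying, P(i+1) = 2(i+1)! - 2,
which is the closed form with m = i+1.
This completes the induction.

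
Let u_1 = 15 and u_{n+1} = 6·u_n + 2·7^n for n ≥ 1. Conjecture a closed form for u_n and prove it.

Computing the first terms: u_1 = 15, u_2 = 104, u_3 = 722. This suggests u_n = 6^(n - 1) + 2·7^n.
Base step (n = 1): the formula gives 15 = 15 = u_1.
Inductive step: assume the claim holds for n = k, so u_k = 6^(k - 1) + 2·7^k.
Then u_{k+1} = 6·u_k + 2·7^k = 6·(6^(k - 1) + 2·7^k) + 2·7^k = 6^k + 2·7^(k + 1) = 6^((k+1) - 1) + 2·7^(k+1),
which is the claimed formula at n = k+1.
By induction, the statement is established for all n ≥ 1.

u_n = 6^(n - 1) + 2·7^n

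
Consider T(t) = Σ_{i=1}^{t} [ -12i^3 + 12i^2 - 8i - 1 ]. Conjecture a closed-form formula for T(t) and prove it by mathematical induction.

We claim T(t) = -t(3t^3 + 2t^2 + t + 3) for all t ≥ 1.
For the base case t = 1: T(1) = -9, and the closed form gives -9. They agree.
Inductive step: suppose the statement holds for some i ≥ 1, so T(i) = i(-3i^3 - 2i^2 - i - 3).
Then T(i+1) = T(i) + (-12i^3 - 24i^2 - 20i - 9) = (i(-3i^3 - 2i^2 - i - 3)) + (-12i^3 - 24i^2 - 20i - 9).
Simplifying, T(i+1) = -(i + 1)(3i^3 + 11i^2 + 14i + 9) = -(i+1)(3(i+1)^3 + 2(i+1)^2 + (i+1) + 3),
which is the closed form with t = i+1.
This completes the induction.

T(t) = -t(3t^3 + 2t^2 + t + 3)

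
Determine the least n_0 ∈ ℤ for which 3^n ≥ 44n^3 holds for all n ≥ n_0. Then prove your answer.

At n = 9: 19683 < 32076, so the inequality fails and n_0 ≥ 10. We prove 3^n ≥ 44n^3 for all n ≥ 10.
For the base case n = 10: 3^n = 59049 and 44n^3 = 44000, so 59049 ≥ 44000.
Suppose the result is true for n = p, so 3^p ≥ 44p^3.
Then 3^(p + 1) = 3·(3^p) ≥ 3·(44p^3).
Also, for p ≥ 10 we have 3·(44p^3) ≥ 44(p+1)^3, since 3 ≥ (1 + 1/p)^3 for all p ≥ 10.
Combining, 3^(p + 1) ≥ 44(p+1)^3.
Hence, by induction on n, the claim holds for every n ≥ 10.
Hence the smallest such n_0 is 10.

n_0 = 10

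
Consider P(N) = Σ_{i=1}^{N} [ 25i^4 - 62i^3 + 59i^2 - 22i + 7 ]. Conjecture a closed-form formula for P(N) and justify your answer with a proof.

P(N) = N(5N^4 - 3N^3 - 3N^2 + 3N + 5)

We claim P(N) = N(5N^4 - 3N^3 - 3N^2 + 3N + 5) for all N ≥ 1.
For the base case N = 1: P(1) = 7, and the closed form gives 7. They agree.
Inductive step: suppose the statement holds for some i ≥ 1, so P(i) = i(5i^4 - 3i^3 - 3i^2 + 3i + 5).
Then P(i+1) = P(i) + (25i^4 + 38i^3 + 23i^2 + 10i + 7) = (i(5i^4 - 3i^3 - 3i^2 + 3i + 5)) + (25i^4 + 38i^3 + 23i^2 + 10i + 7).
Simplifying, P(i+1) = (i + 1)(5i^4 + 17i^3 + 18i^2 + 8i + 7) = (i+1)(5(i+1)^4 - 3(i+1)^3 - 3(i+1)^2 + 3(i+1) + 5),
which is the closed form with N = i+1.
Hence, by induction on N, the claim holds for every N ≥ 1.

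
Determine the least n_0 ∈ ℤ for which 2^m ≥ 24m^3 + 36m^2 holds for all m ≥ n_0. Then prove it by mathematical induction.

n_0 = 17

At m = 16: 65536 < 107520, so the inequality fails and n_0 ≥ 17. We prove 2^m ≥ 24m^3 + 36m^2 for all m ≥ 17.
When m = 17: 2^m = 131072 and 24m^3 + 36m^2 = 128316, so 131072 ≥ 128316.
For the inductive step, assume it holds for an arbitrary p ≥ 17, so 2^p ≥ 24p^3 + 36p^2.
Then 2^(p + 1) = 2·(2^p) ≥ 2·(24p^3 + 36p^2).
Also, for p ≥ 17 we have 2·(24p^3 + 36p^2) ≥ 24(p+1)^3 + 36(p+1)^2, since 2·(24p^3 + 36p^2) − (24(p+1)^3 + 36(p+1)^2) = 24p^3 - 36p^2 - 144p - 60, which is nonnegative for all p ≥ 17.
Combining, 2^(p + 1) ≥ 24(p+1)^3 + 36(p+1)^2.
This completes the induction.
Hence the smallest such n_0 is 17.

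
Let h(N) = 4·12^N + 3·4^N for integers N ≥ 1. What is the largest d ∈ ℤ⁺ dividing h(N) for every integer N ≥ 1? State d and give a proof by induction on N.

d = 12

Computing the first values: h(1) = 60 and h(2) = 624; gcd(60, 624) = 12, so d ≤ 12.
We prove 12 | 4·12^N + 3·4^N for all N ≥ 1 by induction on N.
When N = 1: h(1) = 60 = 12·(5), so 12 | h(1).
Inductive step: assume the claim holds for N = r, i.e. 12 | h(r). Then
h(r+1) − 12·h(r) = (4·12^(r+1) + 3·4^(r+1)) − 12·(4·12^r + 3·4^r) = (3)·4^r·(4 − 12) = (-24)·4^r. Since 12 | h(r) by the inductive hypothesis, 12 | 12·h(r); and 12 | -24 since -24 = 12·-2. Therefore 12 | h(r+1).
This completes the induction.
Therefore the largest such d is 12.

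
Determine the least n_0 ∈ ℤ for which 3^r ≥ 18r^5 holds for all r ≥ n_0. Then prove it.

At r = 14: 4782969 < 9680832, so the inequality fails and n_0 ≥ 15. We prove 3^r ≥ 18r^5 for all r ≥ 15.
For the base case r = 15: 3^r = 14348907 and 18r^5 = 13668750, so 14348907 ≥ 13668750.
Suppose the result is true for r = j, so 3^j ≥ 18j^5.
Then 3^(j + 1) = 3·(3^j) ≥ 3·(18j^5).
Also, for j ≥ 15 we have 3·(18j^5) ≥ 18(j+1)^5, since 3 ≥ (1 + 1/j)^5 for all j ≥ 15.
Combining, 3^(j + 1) ≥ 18(j+1)^5.
This completes the induction.
Hence the smallest such n_0 is 15.

n_0 = 15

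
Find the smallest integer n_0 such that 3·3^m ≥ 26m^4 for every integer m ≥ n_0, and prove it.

At m = 10: 177147 < 260000, so the inequality fails and n_0 ≥ 11. We prove 3·3^m ≥ 26m^4 for all m ≥ 11.
For the base case m = 11: 3·3^m = 531441 and 26m^4 = 380666, so 531441 ≥ 380666.
For the inductive step, assume it holds for an arbitrary k ≥ 11, so 3·3^k ≥ 26k^4.
Then 3·3^(k + 1) = 3·(3·3^k) ≥ 3·(26k^4).
Also, for k ≥ 11 we have 3·(26k^4) ≥ 26(k+1)^4, since 3 ≥ (1 + 1/k)^4 for all k ≥ 11.
Combining, 3·3^(k + 1) ≥ 26(k+1)^4.
By induction, the statement is established for all m ≥ 11.
Hence the smallest such n_0 is 11.

n_0 = 11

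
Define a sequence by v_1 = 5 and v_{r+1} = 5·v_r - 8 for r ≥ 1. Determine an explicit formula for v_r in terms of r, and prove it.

v_r = 3·5^(r - 1) + 2

Computing the first terms: v_1 = 5, v_2 = 17, v_3 = 77. This suggests v_r = 3·5^(r - 1) + 2.
Base step (r = 1): the formula gives 5 = 5 = v_1.
Inductive step: suppose the statement holds for some j ≥ 1, so v_j = 3·5^(j - 1) + 2.
Then v_{j+1} = 5·v_j - 8 = 5·(3·5^(j - 1) + 2) - 8 = 3·5^j + 2 = 3·5^((j+1) - 1) + 2,
which is the claimed formula at r = j+1.
By the principle of mathematical induction, the result holds for all r ≥ 1.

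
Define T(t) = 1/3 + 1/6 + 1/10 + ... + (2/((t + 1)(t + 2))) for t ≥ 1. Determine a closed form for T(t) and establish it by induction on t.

We claim T(t) = t/(t + 2) for all t ≥ 1.
Base case (t = 1): T(1) = 1/3, and the closed form gives 1/3. They agree.
Inductive step: assume the claim holds for t = i, so T(i) = i/(i + 2).
Then T(i+1) = T(i) + (2/((i + 2)(i + 3))) = (i/(i + 2)) + (2/((i + 2)(i + 3))).
Simplifying, T(i+1) = (i + 1)/(i + 3) = (i+1)/((i+1) + 2),
which is the closed form with t = i+1.
By the principle of mathematical induction, the result holds for all t ≥ 1.

T(t) = t/(t + 2)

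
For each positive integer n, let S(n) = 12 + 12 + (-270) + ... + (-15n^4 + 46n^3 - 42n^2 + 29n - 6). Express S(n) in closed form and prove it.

S(n) = -n(3n^4 - 4n^3 - 4n^2 - 5n - 2)

We claim S(n) = -n(3n^4 - 4n^3 - 4n^2 - 5n - 2) for all n ≥ 1.
Base case (n = 1): S(1) = 12, and the closed form gives 12. They agree.
For the inductive step, assume it holds for an arbitrary k ≥ 1, so S(k) = k(-3k^4 + 4k^3 + 4k^2 + 5k + 2).
Then S(k+1) = S(k) + (-15k^4 - 14k^3 + 6k^2 + 23k + 12) = (k(-3k^4 + 4k^3 + 4k^2 + 5k + 2)) + (-15k^4 - 14k^3 + 6k^2 + 23k + 12).
Simplifying, S(k+1) = -(k + 1)(3k^4 + 8k^3 + 2k^2 - 13k - 12) = -(k+1)(3(k+1)^4 - 4(k+1)^3 - 4(k+1)^2 - 5(k+1) - 2),
which is the closed form with n = k+1.
By the principle of mathematical induction, the result holds for all n ≥ 1.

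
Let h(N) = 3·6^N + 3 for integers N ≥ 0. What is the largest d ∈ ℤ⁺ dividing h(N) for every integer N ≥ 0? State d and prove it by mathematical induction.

Computing the first values: h(0) = 6 and h(1) = 21; gcd(6, 21) = 3, so d ≤ 3.
We prove 3 | 3·6^N + 3 for all N ≥ 0 by induction on N.
When N = 0: h(0) = 6 = 3·(2), so 3 | h(0).
Suppose the result is true for N = m, i.e. 3 | h(m). Then
h(m+1) = 3·6^(m+1) + 3 = 6·(3·6^m + 3) - 15 = 6·h(m) - 15. The first term is divisible by 3 by the inductive hypothesis, and -15 is divisible by 3. Hence 3 | h(m+1).
By the principle of mathematical induction, the result holds for all N ≥ 0.
Therefore the largest such d is 3.

d = 3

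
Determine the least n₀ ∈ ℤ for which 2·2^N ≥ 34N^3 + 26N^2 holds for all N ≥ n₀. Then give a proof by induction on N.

At N = 16: 131072 < 145920, so the inequality fails and n₀ ≥ 17. We prove 2·2^N ≥ 34N^3 + 26N^2 for all N ≥ 17.
When N = 17: 2·2^N = 262144 and 34N^3 + 26N^2 = 174556, so 262144 ≥ 174556.
Inductive step: suppose the statement holds for some m ≥ 17, so 2·2^m ≥ 34m^3 + 26m^2.
Then 2·2^(m + 1) = 2·(2·2^m) ≥ 2·(34m^3 + 26m^2).
Also, for m ≥ 17 we have 2·(34m^3 + 26m^2) ≥ 34(m+1)^3 + 26(m+1)^2, since 2·(34m^3 + 26m^2) − (34(m+1)^3 + 26(m+1)^2) = 34m^3 - 76m^2 - 154m - 60, which is nonnegative for all m ≥ 17.
Combining, 2·2^(m + 1) ≥ 34(m+1)^3 + 26(m+1)^2.
Hence, by induction on N, the claim holds for every N ≥ 17.
Hence the smallest such n₀ is 17.

n₀ = 17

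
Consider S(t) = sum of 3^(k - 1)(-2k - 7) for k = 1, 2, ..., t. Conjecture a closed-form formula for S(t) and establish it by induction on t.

We claim S(t) = -3^t(t + 3) + 3 for all t ≥ 1.
Base step (t = 1): S(1) = -9, and the closed form gives -9. They agree.
Inductive step: assume the claim holds for t = k, so S(k) = -3^k(k + 3) + 3.
Then S(k+1) = S(k) + (3^k(-2k - 9)) = (-3^k(k + 3) + 3) + (3^k(-2k - 9)).
Simplifying, S(k+1) = -3·3^k·k - 12·3^k + 3 = -3^(k+1)((k+1) + 3) + 3,
which is the closed form with t = k+1.
Hence, by induction on t, the claim holds for every t ≥ 1.

S(t) = -3^t(t + 3) + 3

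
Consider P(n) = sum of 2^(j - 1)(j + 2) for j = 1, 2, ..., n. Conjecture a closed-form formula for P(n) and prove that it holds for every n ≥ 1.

P(n) = 2^n(n + 1) - 1

We claim P(n) = 2^n(n + 1) - 1 for all n ≥ 1.
Base case (n = 1): P(1) = 3, and the closed form gives 3. They agree.
Inductive step: suppose the statement holds for some j ≥ 1, so P(j) = 2^j(j + 1) - 1.
Then P(j+1) = P(j) + (2^j(j + 3)) = (2^j(j + 1) - 1) + (2^j(j + 3)).
Simplifying, P(j+1) = 2^(j + 1)j + 2^(j + 2) - 1 = 2^(j+1)((j+1) + 1) - 1,
which is the closed form with n = j+1.
By induction, the statement is established for all n ≥ 1.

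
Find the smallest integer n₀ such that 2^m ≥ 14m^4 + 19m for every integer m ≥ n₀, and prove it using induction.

n₀ = 22

At m = 21: 2097152 < 2723133, so the inequality fails and n₀ ≥ 22. We prove 2^m ≥ 14m^4 + 19m for all m ≥ 22.
Base case (m = 22): 2^m = 4194304 and 14m^4 + 19m = 3280002, so 4194304 ≥ 3280002.
Inductive step: assume the claim holds for m = k, so 2^k ≥ 14k^4 + 19k.
Then 2^(k + 1) = 2·(2^k) ≥ 2·(14k^4 + 19k).
Also, for k ≥ 22 we have 2·(14k^4 + 19k) ≥ 14(k+1)^4 + 19(k+1), since 2·(14k^4 + 19k) − (14(k+1)^4 + 19(k+1)) = 14k^4 - 56k^3 - 84k^2 - 37k - 33, which is nonnegative for all k ≥ 22.
Combining, 2^(k + 1) ≥ 14(k+1)^4 + 19(k+1).
By induction, the statement is established for all m ≥ 22.
Hence the smallest such n₀ is 22.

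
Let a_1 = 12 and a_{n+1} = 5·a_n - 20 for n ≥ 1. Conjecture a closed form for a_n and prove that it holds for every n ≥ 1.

Computing the first terms: a_1 = 12, a_2 = 40, a_3 = 180. This suggests a_n = 7·5^(n - 1) + 5.
When n = 1: the formula gives 12 = 12 = a_1.
Suppose the result is true for n = j, so a_j = 7·5^(j - 1) + 5.
Then a_{j+1} = 5·a_j - 20 = 5·(7·5^(j - 1) + 5) - 20 = 7·5^j + 5 = 7·5^((j+1) - 1) + 5,
which is the claimed formula at n = j+1.
Hence, by induction on n, the claim holds for every n ≥ 1.

a_n = 7·5^(n - 1) + 5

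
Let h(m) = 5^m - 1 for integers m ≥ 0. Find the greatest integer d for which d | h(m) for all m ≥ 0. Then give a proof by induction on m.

Computing the first values: h(0) = 0 and h(1) = 4; gcd(0, 4) = 4, so d ≤ 4.
We prove 4 | 5^m - 1 for all m ≥ 0 by induction on m.
Base case (m = 0): h(0) = 0 = 4·(0), so 4 | h(0).
For the inductive step, assume it holds for an arbitrary p ≥ 0, i.e. 4 | h(p). Then
h(p+1) = 5^(p+1) - 1 = 5·(5^p - 1) + 4 = 5·h(p) + 4. The first term is divisible by 4 by the inductive hypothesis, and 4 is divisible by 4. Hence 4 | h(p+1).
By induction, the statement is established for all m ≥ 0.
Therefore the largest such d is 4.

d = 4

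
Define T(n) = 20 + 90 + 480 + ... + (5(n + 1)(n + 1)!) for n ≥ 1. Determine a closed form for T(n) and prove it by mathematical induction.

We claim T(n) = 5(n + 2)! - 10 for all n ≥ 1.
When n = 1: T(1) = 20, and the closed form gives 20. They agree.
For the inductive step, assume it holds for an arbitrary k ≥ 1, so T(k) = 5(k + 2)! - 10.
Then T(k+1) = T(k) + (5(k + 2)(k + 2)!) = (5(k + 2)! - 10) + (5(k + 2)(k + 2)!).
Simplifying, T(k+1) = 5((k+1) + 2)! - 10,
which is the closed form with n = k+1.
By induction, the statement is established for all n ≥ 1.

T(n) = 5(n + 2)! - 10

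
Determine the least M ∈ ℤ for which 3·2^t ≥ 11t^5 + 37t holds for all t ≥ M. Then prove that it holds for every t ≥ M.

M = 26

At t = 25: 100663296 < 107422800, so the inequality fails and M ≥ 26. We prove 3·2^t ≥ 11t^5 + 37t for all t ≥ 26.
For the base case t = 26: 3·2^t = 201326592 and 11t^5 + 37t = 130696098, so 201326592 ≥ 130696098.
For the inductive step, assume it holds for an arbitrary r ≥ 26, so 3·2^r ≥ 11r^5 + 37r.
Then 3·2^(r + 1) = 2·(3·2^r) ≥ 2·(11r^5 + 37r).
Also, for r ≥ 26 we have 2·(11r^5 + 37r) ≥ 11(r+1)^5 + 37(r+1), since 2·(11r^5 + 37r) − (11(r+1)^5 + 37(r+1)) = 11r^5 - 55r^4 - 110r^3 - 110r^2 - 18r - 48, which is nonnegative for all r ≥ 26.
Combining, 3·2^(r + 1) ≥ 11(r+1)^5 + 37(r+1).
By induction, the statement is established for all t ≥ 26.
Hence the smallest such M is 26.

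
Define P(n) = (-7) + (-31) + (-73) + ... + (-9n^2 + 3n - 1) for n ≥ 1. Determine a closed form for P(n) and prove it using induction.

We claim P(n) = -n(3n^2 + 3n + 1) for all n ≥ 1.
For the base case n = 1: P(1) = -7, and the closed form gives -7. They agree.
Inductive step: suppose the statement holds for some m ≥ 1, so P(m) = m(-3m^2 - 3m - 1).
Then P(m+1) = P(m) + (3m - 9(m + 1)^2 + 2) = (m(-3m^2 - 3m - 1)) + (3m - 9(m + 1)^2 + 2).
Simplifying, P(m+1) = -(m + 1)(3m^2 + 9m + 7) = -(m+1)(3(m+1)^2 + 3(m+1) + 1),
which is the closed form with n = m+1.
Hence, by induction on n, the claim holds for every n ≥ 1.

P(n) = -n(3n^2 + 3n + 1)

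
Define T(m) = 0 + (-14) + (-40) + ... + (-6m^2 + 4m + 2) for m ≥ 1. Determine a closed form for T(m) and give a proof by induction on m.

We claim T(m) = -m(m - 1)(2m + 3) for all m ≥ 1.
Base step (m = 1): T(1) = 0, and the closed form gives 0. They agree.
Inductive step: suppose the statement holds for some r ≥ 1, so T(r) = r(-2r^2 - r + 3).
Then T(r+1) = T(r) + (2r(-3r - 4)) = (r(-2r^2 - r + 3)) + (2r(-3r - 4)).
Simplifying, T(r+1) = -r(r + 1)(2r + 5) = -(r+1)((r+1) - 1)(2(r+1) + 3),
which is the closed form with m = r+1.
By the principle of mathematical induction, the result holds for all m ≥ 1.

T(m) = -m(m - 1)(2m + 3)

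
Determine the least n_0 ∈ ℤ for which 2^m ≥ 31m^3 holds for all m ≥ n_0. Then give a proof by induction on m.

n_0 = 18

At m = 17: 131072 < 152303, so the inequality fails and n_0 ≥ 18. We prove 2^m ≥ 31m^3 for all m ≥ 18.
Base case (m = 18): 2^m = 262144 and 31m^3 = 180792, so 262144 ≥ 180792.
Inductive step: suppose the statement holds for some p ≥ 18, so 2^p ≥ 31p^3.
Then 2^(p + 1) = 2·(2^p) ≥ 2·(31p^3).
Also, for p ≥ 18 we have 2·(31p^3) ≥ 31(p+1)^3, since 2 ≥ (1 + 1/p)^3 for all p ≥ 18.
Combining, 2^(p + 1) ≥ 31(p+1)^3.
By the principle of mathematical induction, the result holds for all m ≥ 18.
Hence the smallest such n_0 is 18.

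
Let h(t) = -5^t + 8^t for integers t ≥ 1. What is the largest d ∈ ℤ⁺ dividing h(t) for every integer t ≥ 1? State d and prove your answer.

Computing the first values: h(1) = 3 and h(2) = 39; gcd(3, 39) = 3, so d ≤ 3.
We prove 3 | -5^t + 8^t for all t ≥ 1 by induction on t.
For the base case t = 1: h(1) = 3 = 3·(1), so 3 | h(1).
Inductive step: assume the claim holds for t = m, i.e. 3 | h(m). Then
8^{m+1} − 5^{m+1} = 8·8^m − 5·5^m = 8·(8^m − 5^m) + (3)·5^m. The first term is divisible by 3 by the inductive hypothesis, and the second term (3)·5^m is divisible by 3 since 3 | 3. Hence 3 | h(m+1).
This completes the induction.
Therefore the largest such d is 3.

d = 3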